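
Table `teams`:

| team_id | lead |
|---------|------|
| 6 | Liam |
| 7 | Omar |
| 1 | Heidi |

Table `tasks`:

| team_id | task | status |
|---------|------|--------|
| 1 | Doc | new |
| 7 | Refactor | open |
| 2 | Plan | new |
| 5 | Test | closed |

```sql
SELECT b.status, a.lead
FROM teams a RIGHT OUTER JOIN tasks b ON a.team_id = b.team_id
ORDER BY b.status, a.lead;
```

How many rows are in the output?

4

RIGHT JOIN keeps every row from `tasks`; unmatched rows get NULL for `teams`'s columns.
Matching on a.team_id = b.team_id.
- team_id=6: no matching b row.
- team_id=7: 1 matching b row(s), so 1 row(s) emitted.
- team_id=1: 1 matching b row(s), so 1 row(s) emitted.
- 2 row(s) from b found no a partner → padded with NULL.
Total: 2 matched + 2 padded = 4 rows.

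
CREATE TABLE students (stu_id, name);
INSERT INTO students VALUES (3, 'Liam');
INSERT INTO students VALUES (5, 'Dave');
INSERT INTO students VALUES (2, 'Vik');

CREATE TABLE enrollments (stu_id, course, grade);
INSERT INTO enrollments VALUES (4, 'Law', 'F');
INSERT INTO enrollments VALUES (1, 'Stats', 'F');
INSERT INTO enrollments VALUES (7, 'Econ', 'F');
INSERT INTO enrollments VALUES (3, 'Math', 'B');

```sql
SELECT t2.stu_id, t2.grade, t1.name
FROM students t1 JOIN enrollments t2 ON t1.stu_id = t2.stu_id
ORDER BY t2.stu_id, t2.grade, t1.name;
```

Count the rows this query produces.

INNER JOIN keeps only pairs where the ON condition holds.
Matching on t1.stu_id = t2.stu_id.
Matched pairs: 1.
Total: 1 rows.

1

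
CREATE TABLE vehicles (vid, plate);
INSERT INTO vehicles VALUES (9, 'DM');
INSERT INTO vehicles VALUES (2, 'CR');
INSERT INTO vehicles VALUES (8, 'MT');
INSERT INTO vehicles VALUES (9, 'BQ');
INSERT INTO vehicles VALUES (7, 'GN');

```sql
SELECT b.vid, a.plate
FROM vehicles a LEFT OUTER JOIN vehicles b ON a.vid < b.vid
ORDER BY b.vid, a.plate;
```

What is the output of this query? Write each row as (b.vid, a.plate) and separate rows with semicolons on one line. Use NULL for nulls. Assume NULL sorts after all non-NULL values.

LEFT JOIN keeps every row from `vehicles a`; unmatched rows get NULL for `vehicles b`'s columns.
Matching on a.vid < b.vid.
- vid=9: no b row matches, row kept with b columns NULL.
- vid=2: 4 matching b row(s), so 4 row(s) emitted.
- vid=8: 2 matching b row(s), so 2 row(s) emitted.
- vid=9: no b row matches, row kept with b columns NULL.
- vid=7: 3 matching b row(s), so 3 row(s) emitted.

(7, CR); (8, CR); (8, GN); (9, CR); (9, CR); (9, GN); (9, GN); (9, MT); (9, MT); (NULL, BQ); (NULL, DM)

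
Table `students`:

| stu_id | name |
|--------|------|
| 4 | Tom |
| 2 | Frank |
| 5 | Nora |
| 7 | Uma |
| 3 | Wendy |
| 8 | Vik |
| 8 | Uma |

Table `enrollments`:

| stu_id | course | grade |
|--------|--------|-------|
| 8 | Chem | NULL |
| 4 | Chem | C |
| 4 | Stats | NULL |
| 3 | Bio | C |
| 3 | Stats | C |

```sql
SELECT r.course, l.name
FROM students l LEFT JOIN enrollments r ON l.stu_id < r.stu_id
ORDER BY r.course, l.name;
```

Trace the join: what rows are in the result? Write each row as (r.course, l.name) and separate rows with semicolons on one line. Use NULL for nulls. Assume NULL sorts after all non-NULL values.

LEFT JOIN keeps every row from `students`; unmatched rows get NULL for `enrollments`'s columns.
Matching on l.stu_id < r.stu_id.
- stu_id=4: 1 matching r row(s), so 1 row(s) emitted.
- stu_id=2: 5 matching r row(s), so 5 row(s) emitted.
- stu_id=5: 1 matching r row(s), so 1 row(s) emitted.
- stu_id=7: 1 matching r row(s), so 1 row(s) emitted.
- stu_id=3: 3 matching r row(s), so 3 row(s) emitted.
- stu_id=8: no r row matches, row kept with r columns NULL.
- stu_id=8: no r row matches, row kept with r columns NULL.

(Bio, Frank); (Chem, Frank); (Chem, Frank); (Chem, Nora); (Chem, Tom); (Chem, Uma); (Chem, Wendy); (Chem, Wendy); (Stats, Frank); (Stats, Frank); (Stats, Wendy); (NULL, Uma); (NULL, Vik)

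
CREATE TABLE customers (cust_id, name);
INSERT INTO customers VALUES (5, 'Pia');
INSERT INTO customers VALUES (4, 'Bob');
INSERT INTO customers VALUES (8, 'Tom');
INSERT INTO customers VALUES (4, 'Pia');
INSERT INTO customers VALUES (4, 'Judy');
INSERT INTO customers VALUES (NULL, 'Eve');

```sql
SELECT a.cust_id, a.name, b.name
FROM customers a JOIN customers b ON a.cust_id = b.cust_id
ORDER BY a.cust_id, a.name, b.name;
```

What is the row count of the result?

11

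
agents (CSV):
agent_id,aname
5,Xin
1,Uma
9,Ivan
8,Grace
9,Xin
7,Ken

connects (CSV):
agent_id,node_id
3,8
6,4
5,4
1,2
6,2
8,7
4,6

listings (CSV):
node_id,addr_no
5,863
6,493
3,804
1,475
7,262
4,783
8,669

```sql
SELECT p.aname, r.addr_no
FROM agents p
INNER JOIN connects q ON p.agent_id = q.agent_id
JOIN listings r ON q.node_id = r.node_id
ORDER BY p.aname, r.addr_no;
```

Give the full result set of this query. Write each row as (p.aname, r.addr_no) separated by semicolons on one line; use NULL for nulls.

Evaluate left to right. First `agents p INNER JOIN connects q` on agent_id: 3 row(s).
Then INNER JOIN `listings r` on node_id: keep only rows whose q.node_id appears in r.

(Grace, 262); (Xin, 783)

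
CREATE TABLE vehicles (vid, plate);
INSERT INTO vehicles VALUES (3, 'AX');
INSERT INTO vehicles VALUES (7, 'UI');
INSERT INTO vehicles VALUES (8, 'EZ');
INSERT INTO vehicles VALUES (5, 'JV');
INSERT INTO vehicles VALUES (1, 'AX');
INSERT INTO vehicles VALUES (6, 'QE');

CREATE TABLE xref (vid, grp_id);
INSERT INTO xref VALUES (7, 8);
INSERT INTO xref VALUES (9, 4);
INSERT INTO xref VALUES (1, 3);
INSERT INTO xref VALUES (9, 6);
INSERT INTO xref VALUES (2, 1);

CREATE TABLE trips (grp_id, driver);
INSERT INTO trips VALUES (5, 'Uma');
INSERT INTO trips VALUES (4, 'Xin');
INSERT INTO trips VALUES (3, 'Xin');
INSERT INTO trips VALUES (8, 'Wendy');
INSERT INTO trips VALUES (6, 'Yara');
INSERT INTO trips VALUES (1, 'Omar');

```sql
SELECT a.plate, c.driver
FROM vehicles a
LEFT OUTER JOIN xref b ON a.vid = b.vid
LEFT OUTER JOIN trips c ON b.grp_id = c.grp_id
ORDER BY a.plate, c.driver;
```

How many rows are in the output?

6

Joins associate left-to-right: vehicles LEFT JOIN xref on vid gives 6 intermediate row(s).
Then LEFT JOIN `trips c` on grp_id: each of those 6 rows is kept; rows whose b.grp_id has no match in c get NULL for c's columns.
Result: 6 row(s).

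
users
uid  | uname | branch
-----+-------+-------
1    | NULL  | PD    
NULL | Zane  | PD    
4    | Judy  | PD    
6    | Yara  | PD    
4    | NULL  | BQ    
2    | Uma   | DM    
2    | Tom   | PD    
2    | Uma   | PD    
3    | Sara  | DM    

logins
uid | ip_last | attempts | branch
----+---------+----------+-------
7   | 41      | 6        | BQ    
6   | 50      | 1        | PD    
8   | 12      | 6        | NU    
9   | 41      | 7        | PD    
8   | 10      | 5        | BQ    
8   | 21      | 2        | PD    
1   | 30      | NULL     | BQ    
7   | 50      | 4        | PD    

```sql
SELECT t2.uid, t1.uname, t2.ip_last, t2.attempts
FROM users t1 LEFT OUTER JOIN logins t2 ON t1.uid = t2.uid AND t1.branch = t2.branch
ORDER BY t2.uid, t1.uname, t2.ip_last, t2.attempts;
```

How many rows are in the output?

LEFT JOIN keeps every row from `users`; unmatched rows get NULL for `logins`'s columns.
Matching on t1.uid = t2.uid AND t1.branch = t2.branch. A NULL in a compared column never satisfies the condition.
- uid=1, branch=PD: no t2 row matches, row kept with t2 columns NULL.
- uid=NULL, branch=PD: no t2 row matches, row kept with t2 columns NULL.
- uid=4, branch=PD: no t2 row matches, row kept with t2 columns NULL.
- uid=6, branch=PD: 1 matching t2 row(s), so 1 row(s) emitted.
- uid=4, branch=BQ: no t2 row matches, row kept with t2 columns NULL.
- uid=2, branch=DM: no t2 row matches, row kept with t2 columns NULL.
- uid=2, branch=PD: no t2 row matches, row kept with t2 columns NULL.
- uid=2, branch=PD: no t2 row matches, row kept with t2 columns NULL.
- uid=3, branch=DM: no t2 row matches, row kept with t2 columns NULL.
Total: 1 matched + 8 padded = 9 rows.

9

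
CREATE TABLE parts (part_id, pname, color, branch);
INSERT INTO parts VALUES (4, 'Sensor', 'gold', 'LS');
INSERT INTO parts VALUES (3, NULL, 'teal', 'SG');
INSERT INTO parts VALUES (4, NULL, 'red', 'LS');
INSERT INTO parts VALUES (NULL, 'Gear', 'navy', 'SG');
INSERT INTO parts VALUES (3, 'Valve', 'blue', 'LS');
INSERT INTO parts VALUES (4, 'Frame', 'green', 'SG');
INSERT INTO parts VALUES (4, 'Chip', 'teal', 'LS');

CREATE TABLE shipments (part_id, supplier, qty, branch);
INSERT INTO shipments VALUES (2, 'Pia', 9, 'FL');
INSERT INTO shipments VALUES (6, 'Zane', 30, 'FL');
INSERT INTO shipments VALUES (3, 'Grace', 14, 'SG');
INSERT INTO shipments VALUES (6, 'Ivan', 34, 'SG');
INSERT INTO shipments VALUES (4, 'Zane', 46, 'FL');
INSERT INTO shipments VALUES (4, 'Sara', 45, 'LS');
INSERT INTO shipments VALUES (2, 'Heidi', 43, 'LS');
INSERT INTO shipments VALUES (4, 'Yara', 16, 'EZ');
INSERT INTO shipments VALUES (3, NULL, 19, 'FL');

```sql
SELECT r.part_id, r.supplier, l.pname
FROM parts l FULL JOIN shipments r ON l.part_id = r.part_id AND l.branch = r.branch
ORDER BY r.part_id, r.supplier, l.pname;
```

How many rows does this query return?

FULL OUTER JOIN keeps every row from both sides; unmatched rows get NULL for the other side's columns.
Matching on l.part_id = r.part_id AND l.branch = r.branch. A NULL in a compared column never satisfies the condition.
Matched pairs: 4; unmatched l rows kept: 3; unmatched r rows kept: 7.
Total: 4 matched + 10 padded = 14 rows.

14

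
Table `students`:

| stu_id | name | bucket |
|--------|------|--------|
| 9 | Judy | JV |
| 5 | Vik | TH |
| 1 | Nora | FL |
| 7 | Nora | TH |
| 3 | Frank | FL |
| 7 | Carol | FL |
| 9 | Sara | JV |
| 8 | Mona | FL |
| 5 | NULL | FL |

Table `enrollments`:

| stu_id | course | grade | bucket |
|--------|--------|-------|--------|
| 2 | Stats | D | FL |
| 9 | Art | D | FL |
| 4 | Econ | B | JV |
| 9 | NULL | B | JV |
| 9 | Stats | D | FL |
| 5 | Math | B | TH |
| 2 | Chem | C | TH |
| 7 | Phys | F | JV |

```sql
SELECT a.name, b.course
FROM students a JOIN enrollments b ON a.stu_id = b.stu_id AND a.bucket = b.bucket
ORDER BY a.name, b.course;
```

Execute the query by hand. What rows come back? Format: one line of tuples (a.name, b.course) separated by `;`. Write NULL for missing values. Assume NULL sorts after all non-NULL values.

(Judy, NULL); (Sara, NULL); (Vik, Math)

INNER JOIN keeps only pairs where the ON condition holds.
Matching on a.stu_id = b.stu_id AND a.bucket = b.bucket.
- a[0] stu_id=9, bucket=JV → 1 match(es) in b → 1 row(s).
- a[1] stu_id=5, bucket=TH → 1 match(es) in b → 1 row(s).
- a[2] stu_id=1, bucket=FL → no match; dropped.
- a[3] stu_id=7, bucket=TH → no match; dropped.
- a[4] stu_id=3, bucket=FL → no match; dropped.
- a[5] stu_id=7, bucket=FL → no match; dropped.
- a[6] stu_id=9, bucket=JV → 1 match(es) in b → 1 row(s).
- a[7] stu_id=8, bucket=FL → no match; dropped.
- a[8] stu_id=5, bucket=FL → no match; dropped.
After projecting and ordering:
a.name | b.course
Judy | NULL
Sara | NULL
Vik | Math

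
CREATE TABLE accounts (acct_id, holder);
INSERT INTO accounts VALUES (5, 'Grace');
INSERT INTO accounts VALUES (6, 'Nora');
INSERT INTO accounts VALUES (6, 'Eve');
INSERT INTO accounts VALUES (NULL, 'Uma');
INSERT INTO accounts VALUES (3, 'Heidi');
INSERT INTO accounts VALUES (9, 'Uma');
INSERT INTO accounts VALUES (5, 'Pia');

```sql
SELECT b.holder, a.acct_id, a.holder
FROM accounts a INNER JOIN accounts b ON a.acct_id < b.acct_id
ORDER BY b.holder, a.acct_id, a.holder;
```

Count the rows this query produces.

13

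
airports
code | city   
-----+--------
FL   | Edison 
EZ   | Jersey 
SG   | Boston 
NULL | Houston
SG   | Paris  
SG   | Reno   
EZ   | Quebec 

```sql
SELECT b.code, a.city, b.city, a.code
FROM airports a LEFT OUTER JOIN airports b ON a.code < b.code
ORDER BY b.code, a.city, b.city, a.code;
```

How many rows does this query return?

LEFT JOIN keeps every row from `airports a`; unmatched rows get NULL for `airports b`'s columns.
Matching on a.code < b.code. A NULL in a compared column never satisfies the condition.
- code=FL: 3 matching b row(s), so 3 row(s) emitted.
- code=EZ: 4 matching b row(s), so 4 row(s) emitted.
- code=SG: no b row matches, row kept with b columns NULL.
- code=NULL: no b row matches, row kept with b columns NULL.
- code=SG: no b row matches, row kept with b columns NULL.
- code=SG: no b row matches, row kept with b columns NULL.
- code=EZ: 4 matching b row(s), so 4 row(s) emitted.
Total: 11 matched + 4 padded = 15 rows.

15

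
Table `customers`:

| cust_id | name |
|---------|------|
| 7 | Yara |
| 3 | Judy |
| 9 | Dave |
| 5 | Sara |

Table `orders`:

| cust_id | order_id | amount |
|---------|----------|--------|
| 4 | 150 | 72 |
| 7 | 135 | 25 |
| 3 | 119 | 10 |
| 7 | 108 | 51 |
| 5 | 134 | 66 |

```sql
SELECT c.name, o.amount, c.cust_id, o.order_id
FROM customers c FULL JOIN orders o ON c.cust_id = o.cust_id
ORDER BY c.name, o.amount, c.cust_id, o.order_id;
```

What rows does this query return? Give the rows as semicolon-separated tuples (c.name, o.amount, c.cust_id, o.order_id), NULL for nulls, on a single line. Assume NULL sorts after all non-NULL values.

FULL OUTER JOIN keeps every row from both sides; unmatched rows get NULL for the other side's columns.
Matching on c.cust_id = o.cust_id.
- c[0] cust_id=7 → 2 match(es) in o → 2 row(s).
- c[1] cust_id=3 → 1 match(es) in o → 1 row(s).
- c[2] cust_id=9 → no match; kept with NULLs on the o side.
- c[3] cust_id=5 → 1 match(es) in o → 1 row(s).
- plus 1 unmatched o row(s), each kept with NULL c columns.
After projecting and ordering:
c.name | o.amount | c.cust_id | o.order_id
Dave | NULL | 9 | NULL
Judy | 10 | 3 | 119
Sara | 66 | 5 | 134
Yara | 25 | 7 | 135
Yara | 51 | 7 | 108
NULL | 72 | NULL | 150

(Dave, NULL, 9, NULL); (Judy, 10, 3, 119); (Sara, 66, 5, 134); (Yara, 25, 7, 135); (Yara, 51, 7, 108); (NULL, 72, NULL, 150)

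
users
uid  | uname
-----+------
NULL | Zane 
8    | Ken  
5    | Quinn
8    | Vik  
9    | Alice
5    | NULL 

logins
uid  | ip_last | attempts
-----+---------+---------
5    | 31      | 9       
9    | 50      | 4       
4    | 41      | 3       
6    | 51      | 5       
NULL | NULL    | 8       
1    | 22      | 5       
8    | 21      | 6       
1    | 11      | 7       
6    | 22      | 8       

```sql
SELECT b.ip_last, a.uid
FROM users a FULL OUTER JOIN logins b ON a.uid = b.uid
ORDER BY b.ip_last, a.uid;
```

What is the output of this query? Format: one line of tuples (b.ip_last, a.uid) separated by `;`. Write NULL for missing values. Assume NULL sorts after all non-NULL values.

(11, NULL); (21, 8); (21, 8); (22, NULL); (22, NULL); (31, 5); (31, 5); (41, NULL); (50, 9); (51, NULL); (NULL, NULL); (NULL, NULL)

FULL OUTER JOIN keeps every row from both sides; unmatched rows get NULL for the other side's columns.
Matching on a.uid = b.uid. A NULL in a compared column never satisfies the condition.
- a[0] uid=NULL → no match; kept with NULLs on the b side.
- a[1] uid=8 → 1 match(es) in b → 1 row(s).
- a[2] uid=5 → 1 match(es) in b → 1 row(s).
- a[3] uid=8 → 1 match(es) in b → 1 row(s).
- a[4] uid=9 → 1 match(es) in b → 1 row(s).
- a[5] uid=5 → 1 match(es) in b → 1 row(s).
- 6 row(s) from b found no a partner → padded with NULL.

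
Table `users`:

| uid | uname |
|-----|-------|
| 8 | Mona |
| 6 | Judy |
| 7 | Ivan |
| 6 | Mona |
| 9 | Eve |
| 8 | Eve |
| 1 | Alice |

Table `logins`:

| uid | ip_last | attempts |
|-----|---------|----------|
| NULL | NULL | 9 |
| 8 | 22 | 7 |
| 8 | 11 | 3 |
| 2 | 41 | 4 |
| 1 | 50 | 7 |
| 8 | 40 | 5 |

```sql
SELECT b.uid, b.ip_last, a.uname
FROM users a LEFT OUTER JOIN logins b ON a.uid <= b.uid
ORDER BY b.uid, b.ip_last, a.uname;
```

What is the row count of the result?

21

LEFT JOIN keeps every row from `users`; unmatched rows get NULL for `logins`'s columns.
Matching on a.uid <= b.uid. A NULL in a compared column never satisfies the condition.
- a (uid=8) pairs with 3 row(s) of b.
- a (uid=6) pairs with 3 row(s) of b.
- a (uid=7) pairs with 3 row(s) of b.
- a (uid=6) pairs with 3 row(s) of b.
- a (uid=9) has no partner → padded with NULL.
- a (uid=8) pairs with 3 row(s) of b.
- a (uid=1) pairs with 5 row(s) of b.
Total: 20 matched + 1 padded = 21 rows.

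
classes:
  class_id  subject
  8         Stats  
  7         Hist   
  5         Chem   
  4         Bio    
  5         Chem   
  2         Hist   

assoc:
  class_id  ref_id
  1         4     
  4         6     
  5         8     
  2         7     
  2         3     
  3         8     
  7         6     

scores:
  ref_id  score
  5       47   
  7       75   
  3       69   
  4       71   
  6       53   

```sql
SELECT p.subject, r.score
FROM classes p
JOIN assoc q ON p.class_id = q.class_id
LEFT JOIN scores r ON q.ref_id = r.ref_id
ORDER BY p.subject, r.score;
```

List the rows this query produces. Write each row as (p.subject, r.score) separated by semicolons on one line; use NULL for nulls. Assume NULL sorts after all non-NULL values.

(Bio, 53); (Chem, NULL); (Chem, NULL); (Hist, 53); (Hist, 69); (Hist, 75)

Step 1 — p INNER JOIN q on class_id → 6 row(s).
Then LEFT JOIN `scores r` on ref_id: each of those 6 rows is kept; rows whose q.ref_id has no match in r get NULL for r's columns.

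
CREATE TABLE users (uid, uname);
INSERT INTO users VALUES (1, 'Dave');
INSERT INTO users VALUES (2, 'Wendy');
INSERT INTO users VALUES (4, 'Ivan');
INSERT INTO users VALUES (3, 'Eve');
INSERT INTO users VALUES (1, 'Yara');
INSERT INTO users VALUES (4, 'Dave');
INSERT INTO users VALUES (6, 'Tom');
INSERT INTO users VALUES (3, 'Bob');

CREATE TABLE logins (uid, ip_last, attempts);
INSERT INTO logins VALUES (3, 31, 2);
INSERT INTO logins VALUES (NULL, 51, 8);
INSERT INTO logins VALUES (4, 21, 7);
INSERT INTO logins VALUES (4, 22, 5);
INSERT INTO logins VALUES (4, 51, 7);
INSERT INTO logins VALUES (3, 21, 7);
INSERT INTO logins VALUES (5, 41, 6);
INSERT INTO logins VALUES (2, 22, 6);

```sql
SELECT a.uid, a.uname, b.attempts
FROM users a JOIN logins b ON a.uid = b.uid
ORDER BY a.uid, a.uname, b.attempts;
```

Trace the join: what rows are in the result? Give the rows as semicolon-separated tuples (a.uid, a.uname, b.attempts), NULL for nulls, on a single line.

(2, Wendy, 6); (3, Bob, 2); (3, Bob, 7); (3, Eve, 2); (3, Eve, 7); (4, Dave, 5); (4, Dave, 7); (4, Dave, 7); (4, Ivan, 5); (4, Ivan, 7); (4, Ivan, 7)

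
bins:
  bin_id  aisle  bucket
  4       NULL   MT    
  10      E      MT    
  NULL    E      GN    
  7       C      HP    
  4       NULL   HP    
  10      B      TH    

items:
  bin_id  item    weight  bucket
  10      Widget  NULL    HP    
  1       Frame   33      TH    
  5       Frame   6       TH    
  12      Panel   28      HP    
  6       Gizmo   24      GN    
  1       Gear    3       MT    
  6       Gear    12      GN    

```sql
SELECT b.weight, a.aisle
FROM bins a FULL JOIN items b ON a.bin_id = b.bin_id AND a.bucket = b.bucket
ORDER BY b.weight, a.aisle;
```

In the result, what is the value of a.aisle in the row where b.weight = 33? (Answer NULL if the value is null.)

NULL

FULL OUTER JOIN keeps every row from both sides; unmatched rows get NULL for the other side's columns.
Matching on a.bin_id = b.bin_id AND a.bucket = b.bucket. A NULL in a compared column never satisfies the condition.
Matched pairs: 0; unmatched a rows kept: 6; unmatched b rows kept: 7.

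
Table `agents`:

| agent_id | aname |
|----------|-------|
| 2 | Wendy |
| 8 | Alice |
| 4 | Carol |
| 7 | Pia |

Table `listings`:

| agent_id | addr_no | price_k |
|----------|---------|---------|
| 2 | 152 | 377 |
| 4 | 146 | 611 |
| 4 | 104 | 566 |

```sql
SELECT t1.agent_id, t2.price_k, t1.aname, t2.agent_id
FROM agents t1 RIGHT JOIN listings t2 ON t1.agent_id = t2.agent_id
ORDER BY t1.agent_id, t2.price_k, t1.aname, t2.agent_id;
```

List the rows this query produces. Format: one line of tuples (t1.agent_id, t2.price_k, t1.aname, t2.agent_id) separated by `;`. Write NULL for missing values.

(2, 377, Wendy, 2); (4, 566, Carol, 4); (4, 611, Carol, 4)

RIGHT JOIN keeps every row from `listings`; unmatched rows get NULL for `agents`'s columns.
Matching on t1.agent_id = t2.agent_id.
- t1 row (agent_id=2): matches 1 t2 row(s) → 1 output row(s).
- t1 row (agent_id=8): no match.
- t1 row (agent_id=4): matches 2 t2 row(s) → 2 output row(s).
- t1 row (agent_id=7): no match.
- every t2 row matched at least one t1 row.
After projecting and ordering:
t1.agent_id | t2.price_k | t1.aname | t2.agent_id
2 | 377 | Wendy | 2
4 | 566 | Carol | 4
4 | 611 | Carol | 4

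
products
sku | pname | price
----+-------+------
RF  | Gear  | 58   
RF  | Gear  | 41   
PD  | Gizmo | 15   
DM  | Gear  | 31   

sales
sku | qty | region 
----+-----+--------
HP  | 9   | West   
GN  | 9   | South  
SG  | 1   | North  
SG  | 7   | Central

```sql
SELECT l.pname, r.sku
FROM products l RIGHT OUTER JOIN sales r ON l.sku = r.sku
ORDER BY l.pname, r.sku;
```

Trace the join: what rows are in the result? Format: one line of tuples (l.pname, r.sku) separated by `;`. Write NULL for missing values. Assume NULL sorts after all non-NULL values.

(NULL, GN); (NULL, HP); (NULL, SG); (NULL, SG)

RIGHT JOIN keeps every row from `sales`; unmatched rows get NULL for `products`'s columns.
Matching on l.sku = r.sku.
- l row (sku=RF): no match.
- l row (sku=RF): no match.
- l row (sku=PD): no match.
- l row (sku=DM): no match.
- 4 row(s) from r found no l partner → padded with NULL.
After projecting and ordering:
l.pname | r.sku
NULL | GN
NULL | HP
NULL | SG
NULL | SG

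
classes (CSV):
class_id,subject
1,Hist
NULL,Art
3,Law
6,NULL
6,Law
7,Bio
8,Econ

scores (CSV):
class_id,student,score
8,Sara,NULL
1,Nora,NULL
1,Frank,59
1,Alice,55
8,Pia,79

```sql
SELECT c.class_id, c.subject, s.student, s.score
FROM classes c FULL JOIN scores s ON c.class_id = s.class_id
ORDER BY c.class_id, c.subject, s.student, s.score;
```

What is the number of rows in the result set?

FULL OUTER JOIN keeps every row from both sides; unmatched rows get NULL for the other side's columns.
Matching on c.class_id = s.class_id. A NULL in a compared column never satisfies the condition.
- c row (class_id=1): matches 3 s row(s) → 3 output row(s).
- c row (class_id=NULL): no match → kept, s columns NULL.
- c row (class_id=3): no match → kept, s columns NULL.
- c row (class_id=6): no match → kept, s columns NULL.
- c row (class_id=6): no match → kept, s columns NULL.
- c row (class_id=7): no match → kept, s columns NULL.
- c row (class_id=8): matches 2 s row(s) → 2 output row(s).
Total: 5 matched + 5 padded = 10 rows.

10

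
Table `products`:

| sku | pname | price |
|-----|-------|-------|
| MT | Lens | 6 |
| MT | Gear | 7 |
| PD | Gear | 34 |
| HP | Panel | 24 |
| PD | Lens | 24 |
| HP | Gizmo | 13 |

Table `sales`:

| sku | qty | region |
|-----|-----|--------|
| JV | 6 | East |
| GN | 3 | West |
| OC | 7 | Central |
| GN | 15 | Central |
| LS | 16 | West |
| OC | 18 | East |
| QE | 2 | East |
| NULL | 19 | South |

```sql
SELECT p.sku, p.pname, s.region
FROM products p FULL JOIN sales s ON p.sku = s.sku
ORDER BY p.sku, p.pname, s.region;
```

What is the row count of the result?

FULL OUTER JOIN keeps every row from both sides; unmatched rows get NULL for the other side's columns.
Matching on p.sku = s.sku. A NULL in a compared column never satisfies the condition.
- sku=MT: no s row matches, row kept with s columns NULL.
- sku=MT: no s row matches, row kept with s columns NULL.
- sku=PD: no s row matches, row kept with s columns NULL.
- sku=HP: no s row matches, row kept with s columns NULL.
- sku=PD: no s row matches, row kept with s columns NULL.
- sku=HP: no s row matches, row kept with s columns NULL.
- plus 8 unmatched s row(s), each kept with NULL p columns.
Total: 0 matched + 14 padded = 14 rows.

14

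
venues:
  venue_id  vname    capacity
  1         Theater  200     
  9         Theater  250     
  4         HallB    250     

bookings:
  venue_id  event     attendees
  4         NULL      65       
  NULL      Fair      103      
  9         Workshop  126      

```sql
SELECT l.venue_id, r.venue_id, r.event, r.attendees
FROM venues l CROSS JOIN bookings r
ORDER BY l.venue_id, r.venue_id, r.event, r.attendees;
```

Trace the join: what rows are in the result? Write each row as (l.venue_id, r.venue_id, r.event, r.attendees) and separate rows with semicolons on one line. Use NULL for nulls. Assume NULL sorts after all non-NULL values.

CROSS JOIN pairs every row of `venues` with every row of `bookings`: 3 × 3 = 9 rows.
After projecting and ordering:
l.venue_id | r.venue_id | r.event | r.attendees
1 | 4 | NULL | 65
1 | 9 | Workshop | 126
1 | NULL | Fair | 103
4 | 4 | NULL | 65
4 | 9 | Workshop | 126
4 | NULL | Fair | 103
9 | 4 | NULL | 65
9 | 9 | Workshop | 126
9 | NULL | Fair | 103

(1, 4, NULL, 65); (1, 9, Workshop, 126); (1, NULL, Fair, 103); (4, 4, NULL, 65); (4, 9, Workshop, 126); (4, NULL, Fair, 103); (9, 4, NULL, 65); (9, 9, Workshop, 126); (9, NULL, Fair, 103)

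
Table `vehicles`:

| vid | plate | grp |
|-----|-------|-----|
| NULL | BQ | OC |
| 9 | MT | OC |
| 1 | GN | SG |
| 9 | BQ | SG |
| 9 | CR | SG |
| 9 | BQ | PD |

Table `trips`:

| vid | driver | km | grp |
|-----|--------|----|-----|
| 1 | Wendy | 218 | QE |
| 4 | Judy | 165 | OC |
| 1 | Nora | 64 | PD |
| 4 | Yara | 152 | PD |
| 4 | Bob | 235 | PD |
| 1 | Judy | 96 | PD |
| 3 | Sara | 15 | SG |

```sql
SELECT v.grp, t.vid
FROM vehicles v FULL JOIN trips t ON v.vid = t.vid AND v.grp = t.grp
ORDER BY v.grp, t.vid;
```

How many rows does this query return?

13

FULL OUTER JOIN keeps every row from both sides; unmatched rows get NULL for the other side's columns.
Matching on v.vid = t.vid AND v.grp = t.grp. A NULL in a compared column never satisfies the condition.
- v[0] vid=NULL, grp=OC → no match; kept with NULLs on the t side.
- v[1] vid=9, grp=OC → no match; kept with NULLs on the t side.
- v[2] vid=1, grp=SG → no match; kept with NULLs on the t side.
- v[3] vid=9, grp=SG → no match; kept with NULLs on the t side.
- v[4] vid=9, grp=SG → no match; kept with NULLs on the t side.
- v[5] vid=9, grp=PD → no match; kept with NULLs on the t side.
- 7 row(s) from t found no v partner → padded with NULL.
Total: 0 matched + 13 padded = 13 rows.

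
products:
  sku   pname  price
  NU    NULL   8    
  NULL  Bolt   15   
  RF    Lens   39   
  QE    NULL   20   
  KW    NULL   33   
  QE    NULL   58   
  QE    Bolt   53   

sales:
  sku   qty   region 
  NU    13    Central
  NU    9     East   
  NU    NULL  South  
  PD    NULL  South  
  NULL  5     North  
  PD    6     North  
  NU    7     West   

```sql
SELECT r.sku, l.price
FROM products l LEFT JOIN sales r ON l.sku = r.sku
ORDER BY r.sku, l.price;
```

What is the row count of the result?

LEFT JOIN keeps every row from `products`; unmatched rows get NULL for `sales`'s columns.
Matching on l.sku = r.sku. A NULL in a compared column never satisfies the condition.
- l row (sku=NU): matches 4 r row(s) → 4 output row(s).
- l row (sku=NULL): no match → kept, r columns NULL.
- l row (sku=RF): no match → kept, r columns NULL.
- l row (sku=QE): no match → kept, r columns NULL.
- l row (sku=KW): no match → kept, r columns NULL.
- l row (sku=QE): no match → kept, r columns NULL.
- l row (sku=QE): no match → kept, r columns NULL.
Total: 4 matched + 6 padded = 10 rows.

10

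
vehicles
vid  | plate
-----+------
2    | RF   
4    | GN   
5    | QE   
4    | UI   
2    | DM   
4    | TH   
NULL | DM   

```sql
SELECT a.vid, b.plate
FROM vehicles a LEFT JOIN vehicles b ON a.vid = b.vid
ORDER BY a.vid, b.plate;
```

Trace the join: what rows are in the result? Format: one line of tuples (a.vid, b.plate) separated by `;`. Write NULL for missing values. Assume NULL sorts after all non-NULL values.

(2, DM); (2, DM); (2, RF); (2, RF); (4, GN); (4, GN); (4, GN); (4, TH); (4, TH); (4, TH); (4, UI); (4, UI); (4, UI); (5, QE); (NULL, NULL)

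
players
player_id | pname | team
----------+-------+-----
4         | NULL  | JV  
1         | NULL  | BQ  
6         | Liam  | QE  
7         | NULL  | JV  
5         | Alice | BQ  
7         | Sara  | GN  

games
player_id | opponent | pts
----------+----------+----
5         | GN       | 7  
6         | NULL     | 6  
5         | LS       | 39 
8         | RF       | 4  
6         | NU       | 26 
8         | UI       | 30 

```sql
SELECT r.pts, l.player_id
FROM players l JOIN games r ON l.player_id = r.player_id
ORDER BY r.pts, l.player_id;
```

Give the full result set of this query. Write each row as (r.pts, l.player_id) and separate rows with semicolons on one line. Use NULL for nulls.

(6, 6); (7, 5); (26, 6); (39, 5)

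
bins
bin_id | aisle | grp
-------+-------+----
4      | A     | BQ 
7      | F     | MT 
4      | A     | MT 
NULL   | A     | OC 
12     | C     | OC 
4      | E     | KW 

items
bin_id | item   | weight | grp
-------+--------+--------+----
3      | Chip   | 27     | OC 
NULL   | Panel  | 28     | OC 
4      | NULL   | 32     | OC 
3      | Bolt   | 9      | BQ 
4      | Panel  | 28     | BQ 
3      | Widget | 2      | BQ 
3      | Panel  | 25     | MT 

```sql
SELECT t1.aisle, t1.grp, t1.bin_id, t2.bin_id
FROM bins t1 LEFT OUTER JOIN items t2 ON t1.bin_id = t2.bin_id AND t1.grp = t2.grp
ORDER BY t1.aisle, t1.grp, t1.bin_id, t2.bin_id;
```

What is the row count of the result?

LEFT JOIN keeps every row from `bins`; unmatched rows get NULL for `items`'s columns.
Matching on t1.bin_id = t2.bin_id AND t1.grp = t2.grp. A NULL in a compared column never satisfies the condition.
- bin_id=4, grp=BQ: 1 matching t2 row(s), so 1 row(s) emitted.
- bin_id=7, grp=MT: no t2 row matches, row kept with t2 columns NULL.
- bin_id=4, grp=MT: no t2 row matches, row kept with t2 columns NULL.
- bin_id=NULL, grp=OC: no t2 row matches, row kept with t2 columns NULL.
- bin_id=12, grp=OC: no t2 row matches, row kept with t2 columns NULL.
- bin_id=4, grp=KW: no t2 row matches, row kept with t2 columns NULL.
Total: 1 matched + 5 padded = 6 rows.

6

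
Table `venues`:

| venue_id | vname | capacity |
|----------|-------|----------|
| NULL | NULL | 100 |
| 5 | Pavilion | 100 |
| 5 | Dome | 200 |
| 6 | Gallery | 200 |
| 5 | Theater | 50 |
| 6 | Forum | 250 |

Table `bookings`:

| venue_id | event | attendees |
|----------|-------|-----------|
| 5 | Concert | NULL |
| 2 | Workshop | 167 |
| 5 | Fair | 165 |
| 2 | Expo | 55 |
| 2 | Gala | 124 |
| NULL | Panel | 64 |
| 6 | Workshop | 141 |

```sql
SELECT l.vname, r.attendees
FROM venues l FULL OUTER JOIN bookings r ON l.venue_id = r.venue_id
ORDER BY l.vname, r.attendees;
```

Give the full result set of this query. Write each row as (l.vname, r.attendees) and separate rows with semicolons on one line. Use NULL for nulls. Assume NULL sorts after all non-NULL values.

(Dome, 165); (Dome, NULL); (Forum, 141); (Gallery, 141); (Pavilion, 165); (Pavilion, NULL); (Theater, 165); (Theater, NULL); (NULL, 55); (NULL, 64); (NULL, 124); (NULL, 167); (NULL, NULL)

FULL OUTER JOIN keeps every row from both sides; unmatched rows get NULL for the other side's columns.
Matching on l.venue_id = r.venue_id. A NULL in a compared column never satisfies the condition.
- l (venue_id=NULL) has no partner → padded with NULL.
- l (venue_id=5) pairs with 2 row(s) of r.
- l (venue_id=5) pairs with 2 row(s) of r.
- l (venue_id=6) pairs with 1 row(s) of r.
- l (venue_id=5) pairs with 2 row(s) of r.
- l (venue_id=6) pairs with 1 row(s) of r.
- 4 r row(s) had no l match → kept, l columns NULL.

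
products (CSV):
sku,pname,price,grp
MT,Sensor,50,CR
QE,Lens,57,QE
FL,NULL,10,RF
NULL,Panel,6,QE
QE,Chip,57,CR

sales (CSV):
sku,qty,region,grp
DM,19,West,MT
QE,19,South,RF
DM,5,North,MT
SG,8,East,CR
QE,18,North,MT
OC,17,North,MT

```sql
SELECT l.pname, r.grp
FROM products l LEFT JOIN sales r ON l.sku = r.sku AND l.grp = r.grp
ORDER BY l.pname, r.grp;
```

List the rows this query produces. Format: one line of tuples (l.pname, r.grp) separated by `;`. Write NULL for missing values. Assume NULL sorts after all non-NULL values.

LEFT JOIN keeps every row from `products`; unmatched rows get NULL for `sales`'s columns.
Matching on l.sku = r.sku AND l.grp = r.grp. A NULL in a compared column never satisfies the condition.
- sku=MT, grp=CR: no r row matches, row kept with r columns NULL.
- sku=QE, grp=QE: no r row matches, row kept with r columns NULL.
- sku=FL, grp=RF: no r row matches, row kept with r columns NULL.
- sku=NULL, grp=QE: no r row matches, row kept with r columns NULL.
- sku=QE, grp=CR: no r row matches, row kept with r columns NULL.
After projecting and ordering:
l.pname | r.grp
Chip | NULL
Lens | NULL
Panel | NULL
Sensor | NULL
NULL | NULL

(Chip, NULL); (Lens, NULL); (Panel, NULL); (Sensor, NULL); (NULL, NULL)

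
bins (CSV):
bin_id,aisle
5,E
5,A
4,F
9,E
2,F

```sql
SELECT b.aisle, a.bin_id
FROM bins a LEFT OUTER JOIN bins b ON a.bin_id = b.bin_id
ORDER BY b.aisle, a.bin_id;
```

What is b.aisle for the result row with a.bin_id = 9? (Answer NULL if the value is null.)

E

LEFT JOIN keeps every row from `bins a`; unmatched rows get NULL for `bins b`'s columns.
Matching on a.bin_id = b.bin_id.
Matched pairs: 7; unmatched a rows kept: 0.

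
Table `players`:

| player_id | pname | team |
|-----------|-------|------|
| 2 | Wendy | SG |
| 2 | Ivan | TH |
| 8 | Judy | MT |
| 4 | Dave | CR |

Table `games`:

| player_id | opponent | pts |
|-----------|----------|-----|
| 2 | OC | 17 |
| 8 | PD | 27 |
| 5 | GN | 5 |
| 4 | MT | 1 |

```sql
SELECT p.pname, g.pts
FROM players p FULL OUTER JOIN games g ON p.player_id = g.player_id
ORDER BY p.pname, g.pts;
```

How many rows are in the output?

5

FULL OUTER JOIN keeps every row from both sides; unmatched rows get NULL for the other side's columns.
Matching on p.player_id = g.player_id.
- player_id=2: 1 matching g row(s), so 1 row(s) emitted.
- player_id=2: 1 matching g row(s), so 1 row(s) emitted.
- player_id=8: 1 matching g row(s), so 1 row(s) emitted.
- player_id=4: 1 matching g row(s), so 1 row(s) emitted.
- plus 1 unmatched g row(s), each kept with NULL p columns.
Total: 4 matched + 1 padded = 5 rows.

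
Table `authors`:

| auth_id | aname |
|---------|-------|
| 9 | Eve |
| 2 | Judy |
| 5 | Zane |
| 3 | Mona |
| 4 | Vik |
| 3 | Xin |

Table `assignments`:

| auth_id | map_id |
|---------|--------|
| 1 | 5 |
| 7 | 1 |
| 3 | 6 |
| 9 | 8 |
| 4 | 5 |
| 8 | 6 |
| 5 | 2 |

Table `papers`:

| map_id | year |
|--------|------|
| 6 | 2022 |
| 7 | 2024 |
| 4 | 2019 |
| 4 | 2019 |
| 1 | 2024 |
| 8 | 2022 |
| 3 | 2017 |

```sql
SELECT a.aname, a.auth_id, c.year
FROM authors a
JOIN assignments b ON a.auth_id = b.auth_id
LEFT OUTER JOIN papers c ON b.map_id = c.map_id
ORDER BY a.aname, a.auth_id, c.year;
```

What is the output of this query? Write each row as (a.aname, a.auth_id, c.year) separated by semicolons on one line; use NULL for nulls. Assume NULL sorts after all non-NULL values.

Step 1 — a INNER JOIN b on auth_id → 5 row(s).
Then LEFT JOIN `papers c` on map_id: each of those 5 rows is kept; rows whose b.map_id has no match in c get NULL for c's columns.

(Eve, 9, 2022); (Mona, 3, 2022); (Vik, 4, NULL); (Xin, 3, 2022); (Zane, 5, NULL)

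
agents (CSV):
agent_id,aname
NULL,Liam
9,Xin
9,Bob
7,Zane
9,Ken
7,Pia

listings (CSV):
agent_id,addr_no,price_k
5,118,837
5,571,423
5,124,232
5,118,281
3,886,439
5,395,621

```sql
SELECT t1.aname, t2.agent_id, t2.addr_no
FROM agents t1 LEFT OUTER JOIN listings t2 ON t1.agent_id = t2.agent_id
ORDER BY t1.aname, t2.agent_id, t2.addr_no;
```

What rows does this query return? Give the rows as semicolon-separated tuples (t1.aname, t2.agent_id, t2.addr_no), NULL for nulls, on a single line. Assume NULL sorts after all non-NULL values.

(Bob, NULL, NULL); (Ken, NULL, NULL); (Liam, NULL, NULL); (Pia, NULL, NULL); (Xin, NULL, NULL); (Zane, NULL, NULL)

LEFT JOIN keeps every row from `agents`; unmatched rows get NULL for `listings`'s columns.
Matching on t1.agent_id = t2.agent_id. A NULL in a compared column never satisfies the condition.
- agent_id=NULL: no t2 row matches, row kept with t2 columns NULL.
- agent_id=9: no t2 row matches, row kept with t2 columns NULL.
- agent_id=9: no t2 row matches, row kept with t2 columns NULL.
- agent_id=7: no t2 row matches, row kept with t2 columns NULL.
- agent_id=9: no t2 row matches, row kept with t2 columns NULL.
- agent_id=7: no t2 row matches, row kept with t2 columns NULL.
After projecting and ordering:
t1.aname | t2.agent_id | t2.addr_no
Bob | NULL | NULL
Ken | NULL | NULL
Liam | NULL | NULL
Pia | NULL | NULL
Xin | NULL | NULL
Zane | NULL | NULL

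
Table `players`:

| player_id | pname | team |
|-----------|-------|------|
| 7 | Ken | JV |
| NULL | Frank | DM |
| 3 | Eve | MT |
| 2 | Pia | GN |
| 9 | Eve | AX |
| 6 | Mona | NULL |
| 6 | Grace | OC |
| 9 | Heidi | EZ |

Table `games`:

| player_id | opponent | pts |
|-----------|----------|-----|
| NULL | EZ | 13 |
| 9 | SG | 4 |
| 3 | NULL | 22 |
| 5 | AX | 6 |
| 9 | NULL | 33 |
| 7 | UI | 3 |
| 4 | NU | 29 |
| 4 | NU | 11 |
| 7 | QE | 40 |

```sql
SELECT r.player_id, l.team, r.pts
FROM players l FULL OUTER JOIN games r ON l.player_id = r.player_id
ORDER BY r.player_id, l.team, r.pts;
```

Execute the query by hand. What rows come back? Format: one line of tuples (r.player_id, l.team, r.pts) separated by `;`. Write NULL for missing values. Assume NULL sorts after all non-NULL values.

(3, MT, 22); (4, NULL, 11); (4, NULL, 29); (5, NULL, 6); (7, JV, 3); (7, JV, 40); (9, AX, 4); (9, AX, 33); (9, EZ, 4); (9, EZ, 33); (NULL, DM, NULL); (NULL, GN, NULL); (NULL, OC, NULL); (NULL, NULL, 13); (NULL, NULL, NULL)

FULL OUTER JOIN keeps every row from both sides; unmatched rows get NULL for the other side's columns.
Matching on l.player_id = r.player_id. A NULL in a compared column never satisfies the condition.
Matched pairs: 7; unmatched l rows kept: 4; unmatched r rows kept: 4.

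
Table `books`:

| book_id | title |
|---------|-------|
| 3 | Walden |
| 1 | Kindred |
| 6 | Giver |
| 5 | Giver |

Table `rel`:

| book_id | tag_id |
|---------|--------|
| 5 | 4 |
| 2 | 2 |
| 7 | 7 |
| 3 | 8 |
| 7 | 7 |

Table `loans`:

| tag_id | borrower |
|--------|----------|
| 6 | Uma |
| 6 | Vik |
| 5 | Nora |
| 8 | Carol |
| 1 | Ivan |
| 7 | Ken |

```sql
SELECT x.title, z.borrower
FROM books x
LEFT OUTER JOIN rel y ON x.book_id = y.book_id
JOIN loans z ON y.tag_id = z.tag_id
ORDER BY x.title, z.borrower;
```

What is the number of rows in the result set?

1

Evaluate left to right. First `books x LEFT JOIN rel y` on book_id: 4 row(s).
Then INNER JOIN `loans z` on tag_id: keep only rows whose y.tag_id appears in z.
Result: 1 row(s).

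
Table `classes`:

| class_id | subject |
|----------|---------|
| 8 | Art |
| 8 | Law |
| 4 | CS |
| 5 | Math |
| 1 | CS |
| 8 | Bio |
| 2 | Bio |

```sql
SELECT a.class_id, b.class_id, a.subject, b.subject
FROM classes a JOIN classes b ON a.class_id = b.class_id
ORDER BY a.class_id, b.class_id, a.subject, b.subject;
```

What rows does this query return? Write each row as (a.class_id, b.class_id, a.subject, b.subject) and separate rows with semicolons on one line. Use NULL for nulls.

(1, 1, CS, CS); (2, 2, Bio, Bio); (4, 4, CS, CS); (5, 5, Math, Math); (8, 8, Art, Art); (8, 8, Art, Bio); (8, 8, Art, Law); (8, 8, Bio, Art); (8, 8, Bio, Bio); (8, 8, Bio, Law); (8, 8, Law, Art); (8, 8, Law, Bio); (8, 8, Law, Law)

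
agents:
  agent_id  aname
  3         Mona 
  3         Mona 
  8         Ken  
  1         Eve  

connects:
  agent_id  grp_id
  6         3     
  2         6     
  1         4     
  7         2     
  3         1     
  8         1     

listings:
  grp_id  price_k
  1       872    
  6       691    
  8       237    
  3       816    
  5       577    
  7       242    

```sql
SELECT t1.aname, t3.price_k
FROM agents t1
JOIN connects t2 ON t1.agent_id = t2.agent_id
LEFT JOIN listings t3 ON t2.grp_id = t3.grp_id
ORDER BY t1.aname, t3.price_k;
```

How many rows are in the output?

4

Evaluate left to right. First `agents t1 INNER JOIN connects t2` on agent_id: 4 row(s).
Then LEFT JOIN `listings t3` on grp_id: each of those 4 rows is kept; rows whose t2.grp_id has no match in t3 get NULL for t3's columns.
Result: 4 row(s).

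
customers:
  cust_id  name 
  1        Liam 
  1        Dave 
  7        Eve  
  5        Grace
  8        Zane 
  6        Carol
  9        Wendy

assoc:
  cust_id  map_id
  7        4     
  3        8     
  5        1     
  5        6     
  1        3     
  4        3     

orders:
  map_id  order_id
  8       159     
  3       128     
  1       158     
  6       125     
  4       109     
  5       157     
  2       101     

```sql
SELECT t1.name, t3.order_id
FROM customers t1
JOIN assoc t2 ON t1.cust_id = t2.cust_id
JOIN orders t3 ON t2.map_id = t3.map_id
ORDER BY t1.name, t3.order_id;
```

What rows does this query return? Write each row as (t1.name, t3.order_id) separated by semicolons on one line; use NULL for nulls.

Evaluate left to right. First `customers t1 INNER JOIN assoc t2` on cust_id: 5 row(s).
Then INNER JOIN `orders t3` on map_id: keep only rows whose t2.map_id appears in t3.

(Dave, 128); (Eve, 109); (Grace, 125); (Grace, 158); (Liam, 128)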